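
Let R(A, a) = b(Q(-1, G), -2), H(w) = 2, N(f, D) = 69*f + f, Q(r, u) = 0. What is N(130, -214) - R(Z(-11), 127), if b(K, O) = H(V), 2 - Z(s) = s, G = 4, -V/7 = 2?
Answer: 9098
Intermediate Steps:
V = -14 (V = -7*2 = -14)
N(f, D) = 70*f
Z(s) = 2 - s
b(K, O) = 2
R(A, a) = 2
N(130, -214) - R(Z(-11), 127) = 70*130 - 1*2 = 9100 - 2 = 9098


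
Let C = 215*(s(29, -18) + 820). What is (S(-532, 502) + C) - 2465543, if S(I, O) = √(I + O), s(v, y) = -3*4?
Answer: -2291823 + I*√30 ≈ -2.2918e+6 + 5.4772*I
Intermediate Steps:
s(v, y) = -12
C = 173720 (C = 215*(-12 + 820) = 215*808 = 173720)
(S(-532, 502) + C) - 2465543 = (√(-532 + 502) + 173720) - 2465543 = (√(-30) + 173720) - 2465543 = (I*√30 + 173720) - 2465543 = (173720 + I*√30) - 2465543 = -2291823 + I*√30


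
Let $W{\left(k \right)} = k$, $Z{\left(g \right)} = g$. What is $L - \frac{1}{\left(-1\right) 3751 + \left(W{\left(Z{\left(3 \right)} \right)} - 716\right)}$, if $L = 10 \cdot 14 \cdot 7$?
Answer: $\frac{4374721}{4464} \approx 980.0$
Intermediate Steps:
$L = 980$ ($L = 140 \cdot 7 = 980$)
$L - \frac{1}{\left(-1\right) 3751 + \left(W{\left(Z{\left(3 \right)} \right)} - 716\right)} = 980 - \frac{1}{\left(-1\right) 3751 + \left(3 - 716\right)} = 980 - \frac{1}{-3751 + \left(3 - 716\right)} = 980 - \frac{1}{-3751 - 713} = 980 - \frac{1}{-4464} = 980 - - \frac{1}{4464} = 980 + \frac{1}{4464} = \frac{4374721}{4464}$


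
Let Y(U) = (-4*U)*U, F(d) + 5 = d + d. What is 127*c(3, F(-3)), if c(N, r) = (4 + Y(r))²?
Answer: 29260800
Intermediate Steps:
F(d) = -5 + 2*d (F(d) = -5 + (d + d) = -5 + 2*d)
Y(U) = -4*U²
c(N, r) = (4 - 4*r²)²
127*c(3, F(-3)) = 127*(16*(-1 + (-5 + 2*(-3))²)²) = 127*(16*(-1 + (-5 - 6)²)²) = 127*(16*(-1 + (-11)²)²) = 127*(16*(-1 + 121)²) = 127*(16*120²) = 127*(16*14400) = 127*230400 = 29260800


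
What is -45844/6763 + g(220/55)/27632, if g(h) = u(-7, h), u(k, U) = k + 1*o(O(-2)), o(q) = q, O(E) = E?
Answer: -1266822275/186875216 ≈ -6.7790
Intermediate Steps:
u(k, U) = -2 + k (u(k, U) = k + 1*(-2) = k - 2 = -2 + k)
g(h) = -9 (g(h) = -2 - 7 = -9)
-45844/6763 + g(220/55)/27632 = -45844/6763 - 9/27632 = -1266822275/186875216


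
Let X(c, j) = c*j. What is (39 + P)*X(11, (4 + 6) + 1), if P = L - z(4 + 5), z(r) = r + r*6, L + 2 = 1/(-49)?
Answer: -154275/49 ≈ -3148.5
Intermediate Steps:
L = -99/49 (L = -2 + 1/(-49) = -2 - 1/49 = -99/49 ≈ -2.0204)
z(r) = 7*r (z(r) = r + 6*r = 7*r)
P = -3186/49 (P = -99/49 - 7*(4 + 5) = -99/49 - 7*9 = -99/49 - 1*63 = -99/49 - 63 = -3186/49 ≈ -65.020)
(39 + P)*X(11, (4 + 6) + 1) = (39 - 3186/49)*(11*((4 + 6) + 1)) = -14025*(10 + 1)/49 = -14025*11/49 = -1275/49*121 = -154275/49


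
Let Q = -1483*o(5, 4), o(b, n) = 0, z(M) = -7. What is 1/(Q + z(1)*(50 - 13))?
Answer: -1/259 ≈ -0.0038610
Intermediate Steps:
Q = 0 (Q = -1483*0 = 0)
1/(Q + z(1)*(50 - 13)) = 1/(0 - 7*(50 - 13)) = 1/(0 - 7*37) = 1/(0 - 259) = 1/(-259) = -1/259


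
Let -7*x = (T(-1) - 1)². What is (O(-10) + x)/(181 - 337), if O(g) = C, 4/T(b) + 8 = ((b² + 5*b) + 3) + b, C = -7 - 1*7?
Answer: 119/1300 ≈ 0.091538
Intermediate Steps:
C = -14 (C = -7 - 7 = -14)
T(b) = 4/(-5 + b² + 6*b) (T(b) = 4/(-8 + (((b² + 5*b) + 3) + b)) = 4/(-8 + ((3 + b² + 5*b) + b)) = 4/(-8 + (3 + b² + 6*b)) = 4/(-5 + b² + 6*b))
O(g) = -14
x = -7/25 (x = -(4/(-5 + (-1)² + 6*(-1)) - 1)²/7 = -(4/(-5 + 1 - 6) - 1)²/7 = -(4/(-10) - 1)²/7 = -(4*(-⅒) - 1)²/7 = -(-⅖ - 1)²/7 = -(-7/5)²/7 = -⅐*49/25 = -7/25 ≈ -0.28000)
(O(-10) + x)/(181 - 337) = (-14 - 7/25)/(181 - 337) = -357/25/(-156) = -357/25*(-1/156) = 119/1300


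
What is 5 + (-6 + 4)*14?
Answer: -23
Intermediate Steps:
5 + (-6 + 4)*14 = 5 - 2*14 = 5 - 28 = -23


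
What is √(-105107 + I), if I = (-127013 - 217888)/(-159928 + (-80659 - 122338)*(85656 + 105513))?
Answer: I*√158288511892982844672415466/38806893421 ≈ 324.2*I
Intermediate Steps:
I = 344901/38806893421 (I = -344901/(-159928 - 202997*191169) = -344901/(-159928 - 38806733493) = -344901/(-38806893421) = -344901*(-1/38806893421) = 344901/38806893421 ≈ 8.8876e-6)
√(-105107 + I) = √(-105107 + 344901/38806893421) = √(-4078876146456146/38806893421) = I*√158288511892982844672415466/38806893421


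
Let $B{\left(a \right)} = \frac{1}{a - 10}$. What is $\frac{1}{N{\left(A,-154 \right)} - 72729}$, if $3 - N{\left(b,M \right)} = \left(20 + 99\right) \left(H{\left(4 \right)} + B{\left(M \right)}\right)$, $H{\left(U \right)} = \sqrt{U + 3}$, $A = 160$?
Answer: $- \frac{115059940}{8367608877249} + \frac{188272 \sqrt{7}}{8367608877249} \approx -1.3691 \cdot 10^{-5}$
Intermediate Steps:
$B{\left(a \right)} = \frac{1}{-10 + a}$
$H{\left(U \right)} = \sqrt{3 + U}$
$N{\left(b,M \right)} = 3 - 119 \sqrt{7} - \frac{119}{-10 + M}$ ($N{\left(b,M \right)} = 3 - \left(20 + 99\right) \left(\sqrt{3 + 4} + \frac{1}{-10 + M}\right) = 3 - 119 \left(\sqrt{7} + \frac{1}{-10 + M}\right) = 3 - \left(119 \sqrt{7} + \frac{119}{-10 + M}\right) = 3 - 119 \sqrt{7} - \frac{119}{-10 + M}$)
$\frac{1}{N{\left(A,-154 \right)} - 72729} = \frac{1}{\frac{-119 + \left(-10 - 154\right) \left(3 - 119 \sqrt{7}\right)}{-10 - 154} - 72729} = \frac{1}{\frac{-119 - 164 \left(3 - 119 \sqrt{7}\right)}{-164} - 72729} = \frac{1}{- \frac{-119 - \left(492 - 19516 \sqrt{7}\right)}{164} - 72729} = \frac{1}{- \frac{-611 + 19516 \sqrt{7}}{164} - 72729} = \frac{1}{\left(\frac{611}{164} - 119 \sqrt{7}\right) - 72729} = \frac{1}{- \frac{11926945}{164} - 119 \sqrt{7}}$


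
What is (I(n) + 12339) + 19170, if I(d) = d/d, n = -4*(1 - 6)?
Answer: 31510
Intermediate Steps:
n = 20 (n = -4*(-5) = 20)
I(d) = 1
(I(n) + 12339) + 19170 = (1 + 12339) + 19170 = 12340 + 19170 = 31510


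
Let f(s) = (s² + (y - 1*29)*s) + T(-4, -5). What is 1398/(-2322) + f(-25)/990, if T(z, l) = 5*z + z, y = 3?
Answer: 28163/42570 ≈ 0.66157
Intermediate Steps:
T(z, l) = 6*z
f(s) = -24 + s² - 26*s (f(s) = (s² + (3 - 1*29)*s) + 6*(-4) = (s² + (3 - 29)*s) - 24 = (s² - 26*s) - 24 = -24 + s² - 26*s)
1398/(-2322) + f(-25)/990 = 1398/(-2322) + (-24 + (-25)² - 26*(-25))/990 = 1398*(-1/2322) + (-24 + 625 + 650)*(1/990) = -233/387 + 1251*(1/990) = -233/387 + 139/110 = 28163/42570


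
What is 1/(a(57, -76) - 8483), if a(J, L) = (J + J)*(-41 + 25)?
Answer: -1/10307 ≈ -9.7021e-5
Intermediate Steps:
a(J, L) = -32*J (a(J, L) = (2*J)*(-16) = -32*J)
1/(a(57, -76) - 8483) = 1/(-32*57 - 8483) = 1/(-1824 - 8483) = 1/(-10307) = -1/10307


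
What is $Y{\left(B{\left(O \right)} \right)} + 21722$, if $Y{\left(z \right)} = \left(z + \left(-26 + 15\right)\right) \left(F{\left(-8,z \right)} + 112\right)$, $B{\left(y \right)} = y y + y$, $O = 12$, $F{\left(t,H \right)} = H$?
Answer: $60582$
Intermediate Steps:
$B{\left(y \right)} = y + y^{2}$ ($B{\left(y \right)} = y^{2} + y = y + y^{2}$)
$Y{\left(z \right)} = \left(-11 + z\right) \left(112 + z\right)$ ($Y{\left(z \right)} = \left(z + \left(-26 + 15\right)\right) \left(z + 112\right) = \left(z - 11\right) \left(112 + z\right) = \left(-11 + z\right) \left(112 + z\right)$)
$Y{\left(B{\left(O \right)} \right)} + 21722 = \left(-1232 + \left(12 \left(1 + 12\right)\right)^{2} + 101 \cdot 12 \left(1 + 12\right)\right) + 21722 = \left(-1232 + \left(12 \cdot 13\right)^{2} + 101 \cdot 12 \cdot 13\right) + 21722 = \left(-1232 + 156^{2} + 101 \cdot 156\right) + 21722 = \left(-1232 + 24336 + 15756\right) + 21722 = 38860 + 21722 = 60582$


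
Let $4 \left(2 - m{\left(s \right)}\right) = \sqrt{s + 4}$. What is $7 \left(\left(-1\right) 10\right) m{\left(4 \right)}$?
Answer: $-140 + 35 \sqrt{2} \approx -90.503$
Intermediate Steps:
$m{\left(s \right)} = 2 - \frac{\sqrt{4 + s}}{4}$ ($m{\left(s \right)} = 2 - \frac{\sqrt{s + 4}}{4} = 2 - \frac{\sqrt{4 + s}}{4}$)
$7 \left(\left(-1\right) 10\right) m{\left(4 \right)} = 7 \left(\left(-1\right) 10\right) \left(2 - \frac{\sqrt{4 + 4}}{4}\right) = 7 \left(-10\right) \left(2 - \frac{\sqrt{8}}{4}\right) = - 70 \left(2 - \frac{2 \sqrt{2}}{4}\right) = - 70 \left(2 - \frac{\sqrt{2}}{2}\right) = -140 + 35 \sqrt{2}$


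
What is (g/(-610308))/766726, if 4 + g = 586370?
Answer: -293183/233969505804 ≈ -1.2531e-6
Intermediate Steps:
g = 586366 (g = -4 + 586370 = 586366)
(g/(-610308))/766726 = (586366/(-610308))/766726 = (586366*(-1/610308))*(1/766726) = -293183/305154*1/766726 = -293183/233969505804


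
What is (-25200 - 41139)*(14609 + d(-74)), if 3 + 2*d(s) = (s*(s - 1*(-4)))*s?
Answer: 23490971595/2 ≈ 1.1745e+10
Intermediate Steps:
d(s) = -3/2 + s**2*(4 + s)/2 (d(s) = -3/2 + ((s*(s - 1*(-4)))*s)/2 = -3/2 + ((s*(s + 4))*s)/2 = -3/2 + ((s*(4 + s))*s)/2 = -3/2 + (s**2*(4 + s))/2 = -3/2 + s**2*(4 + s)/2)
(-25200 - 41139)*(14609 + d(-74)) = (-25200 - 41139)*(14609 + (-3/2 + (1/2)*(-74)**3 + 2*(-74)**2)) = -66339*(14609 + (-3/2 + (1/2)*(-405224) + 2*5476)) = -66339*(14609 + (-3/2 - 202612 + 10952)) = -66339*(14609 - 383323/2) = -66339*(-354105/2) = 23490971595/2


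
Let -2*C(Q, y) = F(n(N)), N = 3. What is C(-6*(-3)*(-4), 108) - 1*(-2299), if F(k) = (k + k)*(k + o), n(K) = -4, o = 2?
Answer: 2291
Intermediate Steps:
F(k) = 2*k*(2 + k) (F(k) = (k + k)*(k + 2) = (2*k)*(2 + k) = 2*k*(2 + k))
C(Q, y) = -8 (C(Q, y) = -(-4)*(2 - 4) = -(-4)*(-2) = -½*16 = -8)
C(-6*(-3)*(-4), 108) - 1*(-2299) = -8 - 1*(-2299) = -8 + 2299 = 2291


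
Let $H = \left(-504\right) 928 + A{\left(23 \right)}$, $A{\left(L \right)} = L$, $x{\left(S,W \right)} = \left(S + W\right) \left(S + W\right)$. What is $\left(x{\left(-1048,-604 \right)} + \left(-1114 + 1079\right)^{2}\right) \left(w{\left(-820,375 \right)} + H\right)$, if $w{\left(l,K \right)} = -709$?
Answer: $-1278880642942$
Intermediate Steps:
$x{\left(S,W \right)} = \left(S + W\right)^{2}$
$H = -467689$ ($H = \left(-504\right) 928 + 23 = -467712 + 23 = -467689$)
$\left(x{\left(-1048,-604 \right)} + \left(-1114 + 1079\right)^{2}\right) \left(w{\left(-820,375 \right)} + H\right) = \left(\left(-1048 - 604\right)^{2} + \left(-1114 + 1079\right)^{2}\right) \left(-709 - 467689\right) = \left(\left(-1652\right)^{2} + \left(-35\right)^{2}\right) \left(-468398\right) = \left(2729104 + 1225\right) \left(-468398\right) = 2730329 \left(-468398\right) = -1278880642942$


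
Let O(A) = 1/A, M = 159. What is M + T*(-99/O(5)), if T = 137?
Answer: -67656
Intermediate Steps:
M + T*(-99/O(5)) = 159 + 137*(-99/(1/5)) = 159 + 137*(-99/⅕) = 159 + 137*(-99*5) = 159 + 137*(-495) = 159 - 67815 = -67656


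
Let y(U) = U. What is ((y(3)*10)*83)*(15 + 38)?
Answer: 131970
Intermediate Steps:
((y(3)*10)*83)*(15 + 38) = ((3*10)*83)*(15 + 38) = (30*83)*53 = 2490*53 = 131970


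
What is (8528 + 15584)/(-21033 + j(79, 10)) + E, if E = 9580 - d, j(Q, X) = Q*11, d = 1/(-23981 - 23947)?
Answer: 2314287454897/241605048 ≈ 9578.8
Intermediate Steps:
d = -1/47928 (d = 1/(-47928) = -1/47928 ≈ -2.0865e-5)
j(Q, X) = 11*Q
E = 459150241/47928 (E = 9580 - 1*(-1/47928) = 9580 + 1/47928 = 459150241/47928 ≈ 9580.0)
(8528 + 15584)/(-21033 + j(79, 10)) + E = (8528 + 15584)/(-21033 + 11*79) + 459150241/47928 = 24112/(-21033 + 869) + 459150241/47928 = 24112/(-20164) + 459150241/47928 = 24112*(-1/20164) + 459150241/47928 = -6028/5041 + 459150241/47928 = 2314287454897/241605048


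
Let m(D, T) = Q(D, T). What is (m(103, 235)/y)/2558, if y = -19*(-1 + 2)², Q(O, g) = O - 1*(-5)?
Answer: -54/24301 ≈ -0.0022221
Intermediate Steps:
Q(O, g) = 5 + O (Q(O, g) = O + 5 = 5 + O)
m(D, T) = 5 + D
y = -19 (y = -19*1² = -19*1 = -19)
(m(103, 235)/y)/2558 = ((5 + 103)/(-19))/2558 = (108*(-1/19))*(1/2558) = -108/19*1/2558 = -54/24301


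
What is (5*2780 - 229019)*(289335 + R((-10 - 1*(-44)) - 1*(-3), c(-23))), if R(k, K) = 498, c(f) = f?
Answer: -62348585127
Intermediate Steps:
(5*2780 - 229019)*(289335 + R((-10 - 1*(-44)) - 1*(-3), c(-23))) = (5*2780 - 229019)*(289335 + 498) = (13900 - 229019)*289833 = -215119*289833 = -62348585127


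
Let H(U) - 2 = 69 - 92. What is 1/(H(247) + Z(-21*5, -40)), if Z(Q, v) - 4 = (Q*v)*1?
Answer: 1/4183 ≈ 0.00023906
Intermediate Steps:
H(U) = -21 (H(U) = 2 + (69 - 92) = 2 - 23 = -21)
Z(Q, v) = 4 + Q*v (Z(Q, v) = 4 + (Q*v)*1 = 4 + Q*v)
1/(H(247) + Z(-21*5, -40)) = 1/(-21 + (4 - 21*5*(-40))) = 1/(-21 + (4 - 105*(-40))) = 1/(-21 + (4 + 4200)) = 1/(-21 + 4204) = 1/4183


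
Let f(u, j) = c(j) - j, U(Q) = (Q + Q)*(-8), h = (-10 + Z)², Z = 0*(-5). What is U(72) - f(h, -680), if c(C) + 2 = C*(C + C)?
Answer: -926630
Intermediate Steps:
c(C) = -2 + 2*C² (c(C) = -2 + C*(C + C) = -2 + C*(2*C) = -2 + 2*C²)
Z = 0
h = 100 (h = (-10 + 0)² = (-10)² = 100)
U(Q) = -16*Q (U(Q) = (2*Q)*(-8) = -16*Q)
f(u, j) = -2 - j + 2*j² (f(u, j) = (-2 + 2*j²) - j = -2 - j + 2*j²)
U(72) - f(h, -680) = -16*72 - (-2 - 1*(-680) + 2*(-680)²) = -1152 - (-2 + 680 + 2*462400) = -1152 - (-2 + 680 + 924800) = -1152 - 1*925478 = -1152 - 925478 = -926630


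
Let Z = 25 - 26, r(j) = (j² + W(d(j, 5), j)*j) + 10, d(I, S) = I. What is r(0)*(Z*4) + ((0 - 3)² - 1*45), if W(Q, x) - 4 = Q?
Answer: -76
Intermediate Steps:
W(Q, x) = 4 + Q
r(j) = 10 + j² + j*(4 + j) (r(j) = (j² + (4 + j)*j) + 10 = (j² + j*(4 + j)) + 10 = 10 + j² + j*(4 + j))
Z = -1
r(0)*(Z*4) + ((0 - 3)² - 1*45) = (10 + 0² + 0*(4 + 0))*(-1*4) + ((0 - 3)² - 1*45) = (10 + 0 + 0*4)*(-4) + ((-3)² - 45) = (10 + 0 + 0)*(-4) + (9 - 45) = 10*(-4) - 36 = -40 - 36 = -76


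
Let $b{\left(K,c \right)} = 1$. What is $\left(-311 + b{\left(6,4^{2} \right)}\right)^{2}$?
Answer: $96100$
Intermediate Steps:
$\left(-311 + b{\left(6,4^{2} \right)}\right)^{2} = \left(-311 + 1\right)^{2} = \left(-310\right)^{2} = 96100$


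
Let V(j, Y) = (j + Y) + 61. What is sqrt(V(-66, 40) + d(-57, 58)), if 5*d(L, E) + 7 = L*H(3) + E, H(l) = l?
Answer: sqrt(11) ≈ 3.3166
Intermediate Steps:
V(j, Y) = 61 + Y + j (V(j, Y) = (Y + j) + 61 = 61 + Y + j)
d(L, E) = -7/5 + E/5 + 3*L/5 (d(L, E) = -7/5 + (L*3 + E)/5 = -7/5 + (3*L + E)/5 = -7/5 + (E + 3*L)/5 = -7/5 + (E/5 + 3*L/5) = -7/5 + E/5 + 3*L/5)
sqrt(V(-66, 40) + d(-57, 58)) = sqrt((61 + 40 - 66) + (-7/5 + (1/5)*58 + (3/5)*(-57))) = sqrt(35 + (-7/5 + 58/5 - 171/5)) = sqrt(35 - 24) = sqrt(11)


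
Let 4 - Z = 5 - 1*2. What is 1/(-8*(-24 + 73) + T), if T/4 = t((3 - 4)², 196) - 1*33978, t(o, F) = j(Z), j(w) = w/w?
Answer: -1/136300 ≈ -7.3368e-6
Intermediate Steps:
Z = 1 (Z = 4 - (5 - 1*2) = 4 - (5 - 2) = 4 - 1*3 = 4 - 3 = 1)
j(w) = 1
t(o, F) = 1
T = -135908 (T = 4*(1 - 1*33978) = 4*(1 - 33978) = 4*(-33977) = -135908)
1/(-8*(-24 + 73) + T) = 1/(-8*(-24 + 73) - 135908) = 1/(-8*49 - 135908) = 1/(-392 - 135908) = 1/(-136300) = -1/136300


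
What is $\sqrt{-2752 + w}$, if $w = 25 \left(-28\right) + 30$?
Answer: $i \sqrt{3422} \approx 58.498 i$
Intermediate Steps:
$w = -670$ ($w = -700 + 30 = -670$)
$\sqrt{-2752 + w} = \sqrt{-2752 - 670} = \sqrt{-3422} = i \sqrt{3422}$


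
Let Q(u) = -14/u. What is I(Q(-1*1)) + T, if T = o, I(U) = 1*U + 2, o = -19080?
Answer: -19064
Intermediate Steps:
I(U) = 2 + U (I(U) = U + 2 = 2 + U)
T = -19080
I(Q(-1*1)) + T = (2 - 14/((-1*1))) - 19080 = (2 - 14/(-1)) - 19080 = (2 - 14*(-1)) - 19080 = (2 + 14) - 19080 = 16 - 19080 = -19064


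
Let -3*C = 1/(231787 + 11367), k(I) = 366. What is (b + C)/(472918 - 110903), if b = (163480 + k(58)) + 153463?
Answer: 231464857757/264076185930 ≈ 0.87651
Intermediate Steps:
C = -1/729462 (C = -1/(3*(231787 + 11367)) = -⅓/243154 = -⅓*1/243154 = -1/729462 ≈ -1.3709e-6)
b = 317309 (b = (163480 + 366) + 153463 = 163846 + 153463 = 317309)
(b + C)/(472918 - 110903) = (317309 - 1/729462)/(472918 - 110903) = (231464857757/729462)/362015 = (231464857757/729462)*(1/362015) = 231464857757/264076185930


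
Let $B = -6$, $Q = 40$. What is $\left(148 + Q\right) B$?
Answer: $-1128$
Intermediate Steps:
$\left(148 + Q\right) B = \left(148 + 40\right) \left(-6\right) = 188 \left(-6\right) = -1128$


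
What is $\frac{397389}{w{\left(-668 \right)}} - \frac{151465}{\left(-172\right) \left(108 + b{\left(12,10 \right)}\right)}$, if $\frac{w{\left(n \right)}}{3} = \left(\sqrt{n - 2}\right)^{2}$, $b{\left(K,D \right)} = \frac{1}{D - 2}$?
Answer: $- \frac{944799637}{4984130} \approx -189.56$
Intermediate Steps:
$b{\left(K,D \right)} = \frac{1}{-2 + D}$
$w{\left(n \right)} = -6 + 3 n$ ($w{\left(n \right)} = 3 \left(\sqrt{n - 2}\right)^{2} = 3 \left(\sqrt{-2 + n}\right)^{2} = 3 \left(-2 + n\right) = -6 + 3 n$)
$\frac{397389}{w{\left(-668 \right)}} - \frac{151465}{\left(-172\right) \left(108 + b{\left(12,10 \right)}\right)} = \frac{397389}{-6 + 3 \left(-668\right)} - \frac{151465}{\left(-172\right) \left(108 + \frac{1}{-2 + 10}\right)} = \frac{397389}{-6 - 2004} - \frac{151465}{\left(-172\right) \left(108 + \frac{1}{8}\right)} = \frac{397389}{-2010} - \frac{151465}{\left(-172\right) \left(108 + \frac{1}{8}\right)} = 397389 \left(- \frac{1}{2010}\right) - \frac{151465}{\left(-172\right) \frac{865}{8}} = - \frac{132463}{670} - \frac{151465}{- \frac{37195}{2}} = - \frac{132463}{670} - - \frac{60586}{7439} = - \frac{132463}{670} + \frac{60586}{7439} = - \frac{944799637}{4984130}$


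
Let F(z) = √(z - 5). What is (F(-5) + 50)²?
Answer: (50 + I*√10)² ≈ 2490.0 + 316.23*I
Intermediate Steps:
F(z) = √(-5 + z)
(F(-5) + 50)² = (√(-5 - 5) + 50)² = (√(-10) + 50)² = (I*√10 + 50)² = (50 + I*√10)²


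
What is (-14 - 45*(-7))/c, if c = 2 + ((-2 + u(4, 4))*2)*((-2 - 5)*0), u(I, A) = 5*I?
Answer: 301/2 ≈ 150.50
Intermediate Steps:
c = 2 (c = 2 + ((-2 + 5*4)*2)*((-2 - 5)*0) = 2 + ((-2 + 20)*2)*(-7*0) = 2 + (18*2)*0 = 2 + 36*0 = 2 + 0 = 2)
(-14 - 45*(-7))/c = (-14 - 45*(-7))/2 = (-14 + 315)*(½) = 301*(½) = 301/2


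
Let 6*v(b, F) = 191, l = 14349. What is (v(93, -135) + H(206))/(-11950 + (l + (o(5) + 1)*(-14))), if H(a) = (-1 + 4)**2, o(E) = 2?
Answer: 245/14142 ≈ 0.017324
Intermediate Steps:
v(b, F) = 191/6 (v(b, F) = (1/6)*191 = 191/6)
H(a) = 9 (H(a) = 3**2 = 9)
(v(93, -135) + H(206))/(-11950 + (l + (o(5) + 1)*(-14))) = (191/6 + 9)/(-11950 + (14349 + (2 + 1)*(-14))) = 245/(6*(-11950 + (14349 + 3*(-14)))) = 245/(6*(-11950 + (14349 - 42))) = 245/(6*(-11950 + 14307)) = (245/6)/2357 = (245/6)*(1/2357) = 245/14142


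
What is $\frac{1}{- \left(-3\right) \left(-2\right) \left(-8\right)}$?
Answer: $\frac{1}{48} \approx 0.020833$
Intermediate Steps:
$\frac{1}{- \left(-3\right) \left(-2\right) \left(-8\right)} = \frac{1}{\left(-1\right) 6 \left(-8\right)} = \frac{1}{\left(-6\right) \left(-8\right)} = \frac{1}{48}$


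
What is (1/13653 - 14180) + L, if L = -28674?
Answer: -585085661/13653 ≈ -42854.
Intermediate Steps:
(1/13653 - 14180) + L = (1/13653 - 14180) - 28674 = -193599539/13653 - 28674 = -585085661/13653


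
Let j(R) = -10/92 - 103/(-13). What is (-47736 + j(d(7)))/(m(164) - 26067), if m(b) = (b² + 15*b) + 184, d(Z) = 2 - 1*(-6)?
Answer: -28541455/2076854 ≈ -13.743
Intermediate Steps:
d(Z) = 8 (d(Z) = 2 + 6 = 8)
m(b) = 184 + b² + 15*b
j(R) = 4673/598 (j(R) = -10*1/92 - 103*(-1/13) = -5/46 + 103/13 = 4673/598)
(-47736 + j(d(7)))/(m(164) - 26067) = (-47736 + 4673/598)/((184 + 164² + 15*164) - 26067) = -28541455/(598*((184 + 26896 + 2460) - 26067)) = -28541455/(598*(29540 - 26067)) = -28541455/598/3473 = -28541455/598*1/3473 = -28541455/2076854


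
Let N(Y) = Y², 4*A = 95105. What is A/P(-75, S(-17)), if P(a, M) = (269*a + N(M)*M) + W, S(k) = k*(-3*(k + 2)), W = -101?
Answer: -95105/1790869604 ≈ -5.3105e-5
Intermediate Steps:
A = 95105/4 (A = (¼)*95105 = 95105/4 ≈ 23776.)
S(k) = k*(-6 - 3*k) (S(k) = k*(-3*(2 + k)) = k*(-6 - 3*k))
P(a, M) = -101 + M³ + 269*a (P(a, M) = (269*a + M²*M) - 101 = (269*a + M³) - 101 = (M³ + 269*a) - 101 = -101 + M³ + 269*a)
A/P(-75, S(-17)) = 95105/(4*(-101 + (-3*(-17)*(2 - 17))³ + 269*(-75))) = 95105/(4*(-101 + (-3*(-17)*(-15))³ - 20175)) = 95105/(4*(-101 + (-765)³ - 20175)) = 95105/(4*(-101 - 447697125 - 20175)) = (95105/4)/(-447717401) = (95105/4)*(-1/447717401) = -95105/1790869604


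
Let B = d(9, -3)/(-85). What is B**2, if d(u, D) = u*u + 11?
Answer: 8464/7225 ≈ 1.1715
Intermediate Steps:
d(u, D) = 11 + u**2 (d(u, D) = u**2 + 11 = 11 + u**2)
B = -92/85 (B = (11 + 9**2)/(-85) = (11 + 81)*(-1/85) = 92*(-1/85) = -92/85 ≈ -1.0824)
B**2 = (-92/85)**2 = 8464/7225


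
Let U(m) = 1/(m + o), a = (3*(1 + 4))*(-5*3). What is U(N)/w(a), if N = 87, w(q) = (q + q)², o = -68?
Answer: 1/3847500 ≈ 2.5991e-7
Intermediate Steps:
a = -225 (a = (3*5)*(-15) = 15*(-15) = -225)
w(q) = 4*q² (w(q) = (2*q)² = 4*q²)
U(m) = 1/(-68 + m) (U(m) = 1/(m - 68) = 1/(-68 + m))
U(N)/w(a) = 1/((-68 + 87)*((4*(-225)²))) = 1/(19*((4*50625))) = (1/19)/202500 = (1/19)*(1/202500) = 1/3847500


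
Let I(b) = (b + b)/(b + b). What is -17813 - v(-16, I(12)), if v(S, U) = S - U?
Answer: -17796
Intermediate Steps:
I(b) = 1 (I(b) = (2*b)/((2*b)) = (2*b)*(1/(2*b)) = 1)
-17813 - v(-16, I(12)) = -17813 - (-16 - 1*1) = -17813 - (-16 - 1) = -17813 - 1*(-17) = -17813 + 17 = -17796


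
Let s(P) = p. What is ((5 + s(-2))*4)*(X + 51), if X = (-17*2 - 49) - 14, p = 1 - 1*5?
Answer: -184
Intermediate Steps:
p = -4 (p = 1 - 5 = -4)
s(P) = -4
X = -97 (X = (-34 - 49) - 14 = -83 - 14 = -97)
((5 + s(-2))*4)*(X + 51) = ((5 - 4)*4)*(-97 + 51) = (1*4)*(-46) = 4*(-46) = -184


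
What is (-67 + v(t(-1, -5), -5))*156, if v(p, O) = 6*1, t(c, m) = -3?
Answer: -9516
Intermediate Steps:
v(p, O) = 6
(-67 + v(t(-1, -5), -5))*156 = (-67 + 6)*156 = -61*156 = -9516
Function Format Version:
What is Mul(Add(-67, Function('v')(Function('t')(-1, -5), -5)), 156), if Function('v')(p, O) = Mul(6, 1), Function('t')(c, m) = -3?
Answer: -9516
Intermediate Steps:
Function('v')(p, O) = 6
Mul(Add(-67, Function('v')(Function('t')(-1, -5), -5)), 156) = Mul(Add(-67, 6), 156) = Mul(-61, 156) = -9516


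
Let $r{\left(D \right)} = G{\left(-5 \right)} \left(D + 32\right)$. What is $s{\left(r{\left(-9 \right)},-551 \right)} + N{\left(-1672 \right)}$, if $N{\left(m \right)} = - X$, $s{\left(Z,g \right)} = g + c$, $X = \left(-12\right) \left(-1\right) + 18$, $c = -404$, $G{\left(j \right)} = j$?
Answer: $-985$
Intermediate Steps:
$X = 30$ ($X = 12 + 18 = 30$)
$r{\left(D \right)} = -160 - 5 D$ ($r{\left(D \right)} = - 5 \left(D + 32\right) = - 5 \left(32 + D\right) = -160 - 5 D$)
$s{\left(Z,g \right)} = -404 + g$ ($s{\left(Z,g \right)} = g - 404 = -404 + g$)
$N{\left(m \right)} = -30$ ($N{\left(m \right)} = \left(-1\right) 30 = -30$)
$s{\left(r{\left(-9 \right)},-551 \right)} + N{\left(-1672 \right)} = \left(-404 - 551\right) - 30 = -955 - 30 = -985$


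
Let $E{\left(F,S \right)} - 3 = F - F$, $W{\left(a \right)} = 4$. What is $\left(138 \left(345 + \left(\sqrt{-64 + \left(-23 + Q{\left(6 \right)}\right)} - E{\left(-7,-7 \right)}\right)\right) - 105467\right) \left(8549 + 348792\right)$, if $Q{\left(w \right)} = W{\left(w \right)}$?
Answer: $-20822617411 + 49313058 i \sqrt{83} \approx -2.0823 \cdot 10^{10} + 4.4926 \cdot 10^{8} i$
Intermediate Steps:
$Q{\left(w \right)} = 4$
$E{\left(F,S \right)} = 3$ ($E{\left(F,S \right)} = 3 + \left(F - F\right) = 3 + 0 = 3$)
$\left(138 \left(345 + \left(\sqrt{-64 + \left(-23 + Q{\left(6 \right)}\right)} - E{\left(-7,-7 \right)}\right)\right) - 105467\right) \left(8549 + 348792\right) = \left(138 \left(345 + \left(\sqrt{-64 + \left(-23 + 4\right)} - 3\right)\right) - 105467\right) \left(8549 + 348792\right) = \left(138 \left(345 - \left(3 - \sqrt{-64 - 19}\right)\right) - 105467\right) 357341 = \left(138 \left(345 - \left(3 - \sqrt{-83}\right)\right) - 105467\right) 357341 = \left(138 \left(345 - \left(3 - i \sqrt{83}\right)\right) - 105467\right) 357341 = \left(138 \left(342 + i \sqrt{83}\right) - 105467\right) 357341 = \left(\left(47196 + 138 i \sqrt{83}\right) - 105467\right) 357341 = \left(-58271 + 138 i \sqrt{83}\right) 357341 = -20822617411 + 49313058 i \sqrt{83}$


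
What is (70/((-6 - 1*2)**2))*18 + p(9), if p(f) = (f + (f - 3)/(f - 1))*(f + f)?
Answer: 3123/16 ≈ 195.19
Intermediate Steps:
p(f) = 2*f*(f + (-3 + f)/(-1 + f)) (p(f) = (f + (-3 + f)/(-1 + f))*(2*f) = 2*f*(f + (-3 + f)/(-1 + f)))
(70/((-6 - 1*2)**2))*18 + p(9) = (70/((-6 - 1*2)**2))*18 + 2*9*(-3 + 9**2)/(-1 + 9) = (70/((-6 - 2)**2))*18 + 2*9*(-3 + 81)/8 = (70/((-8)**2))*18 + 2*9*(1/8)*78 = (70/64)*18 + 351/2 = (70*(1/64))*18 + 351/2 = (35/32)*18 + 351/2 = 315/16 + 351/2 = 3123/16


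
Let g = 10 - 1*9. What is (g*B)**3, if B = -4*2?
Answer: -512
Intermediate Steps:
B = -8
g = 1 (g = 10 - 9 = 1)
(g*B)**3 = (1*(-8))**3 = (-8)**3 = -512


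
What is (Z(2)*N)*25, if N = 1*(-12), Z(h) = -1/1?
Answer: 300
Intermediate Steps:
Z(h) = -1 (Z(h) = -1*1 = -1)
N = -12
(Z(2)*N)*25 = -1*(-12)*25 = 12*25 = 300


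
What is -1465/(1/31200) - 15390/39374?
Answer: -899853403695/19687 ≈ -4.5708e+7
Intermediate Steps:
-1465/(1/31200) - 15390/39374 = -1465/1/31200 - 15390*1/39374 = -1465*31200 - 7695/19687 = -45708000 - 7695/19687 = -899853403695/19687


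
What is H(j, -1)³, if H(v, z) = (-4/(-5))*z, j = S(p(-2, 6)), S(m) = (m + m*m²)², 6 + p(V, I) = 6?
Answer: -64/125 ≈ -0.51200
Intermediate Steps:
p(V, I) = 0 (p(V, I) = -6 + 6 = 0)
S(m) = (m + m³)²
j = 0 (j = 0²*(1 + 0²)² = 0*(1 + 0)² = 0*1² = 0*1 = 0)
H(v, z) = 4*z/5 (H(v, z) = (-4*(-⅕))*z = 4*z/5)
H(j, -1)³ = ((⅘)*(-1))³ = (-⅘)³ = -64/125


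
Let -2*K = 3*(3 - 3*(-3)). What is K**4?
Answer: 104976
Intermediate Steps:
K = -18 (K = -3*(3 - 3*(-3))/2 = -3*(3 + 9)/2 = -3*12/2 = -1/2*36 = -18)
K**4 = (-18)**4 = 104976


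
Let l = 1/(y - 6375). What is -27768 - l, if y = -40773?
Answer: -1309205663/47148 ≈ -27768.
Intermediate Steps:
l = -1/47148 (l = 1/(-40773 - 6375) = 1/(-47148) = -1/47148 ≈ -2.1210e-5)
-27768 - l = -27768 - 1*(-1/47148) = -27768 + 1/47148 = -1309205663/47148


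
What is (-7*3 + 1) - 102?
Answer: -122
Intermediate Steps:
(-7*3 + 1) - 102 = (-21 + 1) - 102 = -20 - 102 = -122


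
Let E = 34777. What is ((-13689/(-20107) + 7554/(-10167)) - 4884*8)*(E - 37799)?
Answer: 8045992811454742/68142623 ≈ 1.1808e+8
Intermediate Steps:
((-13689/(-20107) + 7554/(-10167)) - 4884*8)*(E - 37799) = ((-13689/(-20107) + 7554/(-10167)) - 4884*8)*(34777 - 37799) = ((-13689*(-1/20107) + 7554*(-1/10167)) - 39072)*(-3022) = ((13689/20107 - 2518/3389) - 39072)*(-3022) = (-4237405/68142623 - 39072)*(-3022) = -2662472803261/68142623*(-3022) = 8045992811454742/68142623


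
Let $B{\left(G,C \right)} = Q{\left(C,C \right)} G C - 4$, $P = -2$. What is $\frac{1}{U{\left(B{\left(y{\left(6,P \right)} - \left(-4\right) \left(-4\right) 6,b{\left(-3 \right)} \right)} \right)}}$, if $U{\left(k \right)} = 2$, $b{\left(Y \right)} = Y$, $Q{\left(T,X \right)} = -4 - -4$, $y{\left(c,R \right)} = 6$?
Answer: $\frac{1}{2} \approx 0.5$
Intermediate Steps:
$Q{\left(T,X \right)} = 0$ ($Q{\left(T,X \right)} = -4 + 4 = 0$)
$B{\left(G,C \right)} = -4$ ($B{\left(G,C \right)} = 0 G C - 4 = 0 C - 4 = 0 - 4 = -4$)
$\frac{1}{U{\left(B{\left(y{\left(6,P \right)} - \left(-4\right) \left(-4\right) 6,b{\left(-3 \right)} \right)} \right)}} = \frac{1}{2}$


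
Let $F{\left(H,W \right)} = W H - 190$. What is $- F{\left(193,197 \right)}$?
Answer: $-37831$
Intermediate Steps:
$F{\left(H,W \right)} = -190 + H W$ ($F{\left(H,W \right)} = H W - 190 = -190 + H W$)
$- F{\left(193,197 \right)} = - (-190 + 193 \cdot 197) = - (-190 + 38021) = \left(-1\right) 37831 = -37831$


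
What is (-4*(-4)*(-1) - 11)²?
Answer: 729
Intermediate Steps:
(-4*(-4)*(-1) - 11)² = (16*(-1) - 11)² = (-16 - 11)² = (-27)² = 729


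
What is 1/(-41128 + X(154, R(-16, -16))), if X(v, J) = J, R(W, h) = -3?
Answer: -1/41131 ≈ -2.4313e-5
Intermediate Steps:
1/(-41128 + X(154, R(-16, -16))) = 1/(-41128 - 3) = 1/(-41131) = -1/41131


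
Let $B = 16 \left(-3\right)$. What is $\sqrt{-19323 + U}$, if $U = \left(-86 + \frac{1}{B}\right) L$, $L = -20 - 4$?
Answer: $\frac{i \sqrt{69034}}{2} \approx 131.37 i$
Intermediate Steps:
$B = -48$
$L = -24$ ($L = -20 - 4 = -24$)
$U = \frac{4129}{2}$ ($U = \left(-86 + \frac{1}{-48}\right) \left(-24\right) = \left(-86 - \frac{1}{48}\right) \left(-24\right) = \left(- \frac{4129}{48}\right) \left(-24\right) = \frac{4129}{2} \approx 2064.5$)
$\sqrt{-19323 + U} = \sqrt{-19323 + \frac{4129}{2}} = \sqrt{- \frac{34517}{2}} = \frac{i \sqrt{69034}}{2}$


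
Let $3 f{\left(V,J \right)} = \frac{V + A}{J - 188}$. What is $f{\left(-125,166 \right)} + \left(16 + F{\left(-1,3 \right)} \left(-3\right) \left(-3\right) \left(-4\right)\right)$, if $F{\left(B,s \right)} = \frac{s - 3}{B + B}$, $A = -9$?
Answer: $\frac{595}{33} \approx 18.03$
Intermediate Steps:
$F{\left(B,s \right)} = \frac{-3 + s}{2 B}$
$f{\left(V,J \right)} = \frac{-9 + V}{3 \left(-188 + J\right)}$ ($f{\left(V,J \right)} = \frac{\left(V - 9\right) \frac{1}{J - 188}}{3} = \frac{\left(-9 + V\right) \frac{1}{-188 + J}}{3} = \frac{\frac{1}{-188 + J} \left(-9 + V\right)}{3} = \frac{-9 + V}{3 \left(-188 + J\right)}$)
$f{\left(-125,166 \right)} + \left(16 + F{\left(-1,3 \right)} \left(-3\right) \left(-3\right) \left(-4\right)\right) = \frac{-9 - 125}{3 \left(-188 + 166\right)} + \left(16 + \frac{-3 + 3}{2 \left(-1\right)} \left(-3\right) \left(-3\right) \left(-4\right)\right) = \frac{1}{3} \frac{1}{-22} \left(-134\right) + \left(16 + \frac{1}{2} \left(-1\right) 0 \cdot 9 \left(-4\right)\right) = \frac{1}{3} \left(- \frac{1}{22}\right) \left(-134\right) + \left(16 + 0 \left(-36\right)\right) = \frac{67}{33} + \left(16 + 0\right) = \frac{67}{33} + 16 = \frac{595}{33}$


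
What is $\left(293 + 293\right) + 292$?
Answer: $878$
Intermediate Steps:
$\left(293 + 293\right) + 292 = 586 + 292 = 878$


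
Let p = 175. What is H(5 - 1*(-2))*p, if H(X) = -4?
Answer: -700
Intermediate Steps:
H(5 - 1*(-2))*p = -4*175 = -700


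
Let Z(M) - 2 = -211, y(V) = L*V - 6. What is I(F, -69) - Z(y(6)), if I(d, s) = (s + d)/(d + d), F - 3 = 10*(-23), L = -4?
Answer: 47591/227 ≈ 209.65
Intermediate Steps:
y(V) = -6 - 4*V (y(V) = -4*V - 6 = -6 - 4*V)
Z(M) = -209 (Z(M) = 2 - 211 = -209)
F = -227 (F = 3 + 10*(-23) = 3 - 230 = -227)
I(d, s) = (d + s)/(2*d) (I(d, s) = (d + s)/((2*d)) = (d + s)*(1/(2*d)) = (d + s)/(2*d))
I(F, -69) - Z(y(6)) = (½)*(-227 - 69)/(-227) - 1*(-209) = (½)*(-1/227)*(-296) + 209 = 148/227 + 209 = 47591/227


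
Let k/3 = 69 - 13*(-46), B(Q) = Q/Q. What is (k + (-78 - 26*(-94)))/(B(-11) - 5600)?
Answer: -397/509 ≈ -0.77996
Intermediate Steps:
B(Q) = 1
k = 2001 (k = 3*(69 - 13*(-46)) = 3*(69 + 598) = 3*667 = 2001)
(k + (-78 - 26*(-94)))/(B(-11) - 5600) = (2001 + (-78 - 26*(-94)))/(1 - 5600) = (2001 + (-78 + 2444))/(-5599) = (2001 + 2366)*(-1/5599) = 4367*(-1/5599) = -397/509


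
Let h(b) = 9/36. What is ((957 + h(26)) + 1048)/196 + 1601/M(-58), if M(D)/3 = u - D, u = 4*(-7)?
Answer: 988537/35280 ≈ 28.020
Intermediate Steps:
u = -28
h(b) = ¼ (h(b) = 9*(1/36) = ¼)
M(D) = -84 - 3*D (M(D) = 3*(-28 - D) = -84 - 3*D)
((957 + h(26)) + 1048)/196 + 1601/M(-58) = ((957 + ¼) + 1048)/196 + 1601/(-84 - 3*(-58)) = (3829/4 + 1048)*(1/196) + 1601/(-84 + 174) = (8021/4)*(1/196) + 1601/90 = 8021/784 + 1601*(1/90) = 8021/784 + 1601/90 = 988537/35280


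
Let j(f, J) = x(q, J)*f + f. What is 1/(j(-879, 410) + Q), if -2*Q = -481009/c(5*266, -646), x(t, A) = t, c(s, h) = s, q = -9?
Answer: 2660/19186129 ≈ 0.00013864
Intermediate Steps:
j(f, J) = -8*f (j(f, J) = -9*f + f = -8*f)
Q = 481009/2660 (Q = -(-481009)/(2*(5*266)) = -(-481009)/(2*1330) = -1/2*(-481009/1330) = 481009/2660 ≈ 180.83)
1/(j(-879, 410) + Q) = 1/(-8*(-879) + 481009/2660) = 1/(7032 + 481009/2660) = 1/(19186129/2660) = 2660/19186129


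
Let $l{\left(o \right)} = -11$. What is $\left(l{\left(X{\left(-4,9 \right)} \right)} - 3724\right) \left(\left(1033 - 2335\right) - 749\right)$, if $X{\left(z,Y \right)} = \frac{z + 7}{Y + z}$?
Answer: $7660485$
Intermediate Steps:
$X{\left(z,Y \right)} = \frac{7 + z}{Y + z}$
$\left(l{\left(X{\left(-4,9 \right)} \right)} - 3724\right) \left(\left(1033 - 2335\right) - 749\right) = \left(-11 - 3724\right) \left(\left(1033 - 2335\right) - 749\right) = - 3735 \left(-1302 - 749\right) = \left(-3735\right) \left(-2051\right) = 7660485$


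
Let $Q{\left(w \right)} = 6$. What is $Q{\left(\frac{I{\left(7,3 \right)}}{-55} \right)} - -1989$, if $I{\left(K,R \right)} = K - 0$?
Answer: $1995$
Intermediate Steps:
$I{\left(K,R \right)} = K$ ($I{\left(K,R \right)} = K + 0 = K$)
$Q{\left(\frac{I{\left(7,3 \right)}}{-55} \right)} - -1989 = 6 - -1989 = 6 + 1989 = 1995$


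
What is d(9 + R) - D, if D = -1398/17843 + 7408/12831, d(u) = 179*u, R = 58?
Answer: 56032766287/4672317 ≈ 11993.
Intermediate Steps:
D = 2331494/4672317 (D = -1398*1/17843 + 7408*(1/12831) = -1398/17843 + 7408/12831 = 2331494/4672317 ≈ 0.49900)
d(9 + R) - D = 179*(9 + 58) - 1*2331494/4672317 = 179*67 - 2331494/4672317 = 11993 - 2331494/4672317 = 56032766287/4672317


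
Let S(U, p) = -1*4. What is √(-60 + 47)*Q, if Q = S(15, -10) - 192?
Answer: -196*I*√13 ≈ -706.69*I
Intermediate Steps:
S(U, p) = -4
Q = -196 (Q = -4 - 192 = -196)
√(-60 + 47)*Q = √(-60 + 47)*(-196) = √(-13)*(-196) = (I*√13)*(-196) = -196*I*√13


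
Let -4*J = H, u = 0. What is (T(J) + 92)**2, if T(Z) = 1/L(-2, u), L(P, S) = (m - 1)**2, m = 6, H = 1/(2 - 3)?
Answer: 5294601/625 ≈ 8471.4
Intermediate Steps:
H = -1 (H = 1/(-1) = -1)
L(P, S) = 25 (L(P, S) = (6 - 1)**2 = 5**2 = 25)
J = 1/4 (J = -1/4*(-1) = 1/4 ≈ 0.25000)
T(Z) = 1/25
(T(J) + 92)**2 = (1/25 + 92)**2 = (2301/25)**2 = 5294601/625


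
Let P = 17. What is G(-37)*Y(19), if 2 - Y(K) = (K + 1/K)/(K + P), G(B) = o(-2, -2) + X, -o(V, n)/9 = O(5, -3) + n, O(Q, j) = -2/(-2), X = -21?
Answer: -1006/57 ≈ -17.649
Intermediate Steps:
O(Q, j) = 1 (O(Q, j) = -2*(-1/2) = 1)
o(V, n) = -9 - 9*n (o(V, n) = -9*(1 + n) = -9 - 9*n)
G(B) = -12 (G(B) = (-9 - 9*(-2)) - 21 = (-9 + 18) - 21 = 9 - 21 = -12)
Y(K) = 2 - (K + 1/K)/(17 + K) (Y(K) = 2 - (K + 1/K)/(K + 17) = 2 - (K + 1/K)/(17 + K))
G(-37)*Y(19) = -12*(-1 + 19**2 + 34*19)/(19*(17 + 19)) = -12*(-1 + 361 + 646)/(19*36) = -12*1006/(19*36) = -12*503/342 = -1006/57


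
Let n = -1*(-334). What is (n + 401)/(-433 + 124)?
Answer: -245/103 ≈ -2.3786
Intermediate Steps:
n = 334
(n + 401)/(-433 + 124) = (334 + 401)/(-433 + 124) = 735/(-309) = 735*(-1/309) = -245/103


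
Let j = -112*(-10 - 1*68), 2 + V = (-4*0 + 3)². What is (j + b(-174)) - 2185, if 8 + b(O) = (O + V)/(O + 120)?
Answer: 353489/54 ≈ 6546.1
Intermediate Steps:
V = 7 (V = -2 + (-4*0 + 3)² = -2 + (0 + 3)² = -2 + 3² = -2 + 9 = 7)
j = 8736 (j = -112*(-10 - 68) = -112*(-78) = 8736)
b(O) = -8 + (7 + O)/(120 + O) (b(O) = -8 + (O + 7)/(O + 120) = -8 + (7 + O)/(120 + O))
(j + b(-174)) - 2185 = (8736 + (-953 - 7*(-174))/(120 - 174)) - 2185 = (8736 + (-953 + 1218)/(-54)) - 2185 = (8736 - 1/54*265) - 2185 = (8736 - 265/54) - 2185 = 471479/54 - 2185 = 353489/54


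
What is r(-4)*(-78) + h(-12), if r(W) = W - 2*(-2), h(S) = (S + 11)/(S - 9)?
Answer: 1/21 ≈ 0.047619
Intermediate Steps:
h(S) = (11 + S)/(-9 + S)
r(W) = 4 + W (r(W) = W + 4 = 4 + W)
r(-4)*(-78) + h(-12) = (4 - 4)*(-78) + (11 - 12)/(-9 - 12) = 0*(-78) - 1/(-21) = 0 - 1/21*(-1) = 0 + 1/21 = 1/21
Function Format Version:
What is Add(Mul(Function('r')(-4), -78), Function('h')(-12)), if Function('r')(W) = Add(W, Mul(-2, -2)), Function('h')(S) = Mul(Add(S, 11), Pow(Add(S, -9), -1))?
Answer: Rational(1, 21) ≈ 0.047619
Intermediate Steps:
Function('h')(S) = Mul(Pow(Add(-9, S), -1), Add(11, S)) (Function('h')(S) = Mul(Add(11, S), Pow(Add(-9, S), -1)) = Mul(Pow(Add(-9, S), -1), Add(11, S)))
Function('r')(W) = Add(4, W) (Function('r')(W) = Add(W, 4) = Add(4, W))
Add(Mul(Function('r')(-4), -78), Function('h')(-12)) = Add(Mul(Add(4, -4), -78), Mul(Pow(Add(-9, -12), -1), Add(11, -12))) = Add(Mul(0, -78), Mul(Pow(-21, -1), -1)) = Add(0, Mul(Rational(-1, 21), -1)) = Add(0, Rational(1, 21)) = Rational(1, 21)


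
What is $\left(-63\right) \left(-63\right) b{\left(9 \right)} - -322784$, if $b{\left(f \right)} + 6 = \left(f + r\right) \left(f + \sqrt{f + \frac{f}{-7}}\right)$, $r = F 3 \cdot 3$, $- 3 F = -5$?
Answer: $1156274 + 40824 \sqrt{42} \approx 1.4208 \cdot 10^{6}$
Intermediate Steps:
$F = \frac{5}{3}$ ($F = \left(- \frac{1}{3}\right) \left(-5\right) = \frac{5}{3} \approx 1.6667$)
$r = 15$ ($r = \frac{5}{3} \cdot 3 \cdot 3 = 5 \cdot 3 = 15$)
$b{\left(f \right)} = -6 + \left(15 + f\right) \left(f + \frac{\sqrt{42} \sqrt{f}}{7}\right)$ ($b{\left(f \right)} = -6 + \left(f + 15\right) \left(f + \sqrt{f + \frac{f}{-7}}\right) = -6 + \left(15 + f\right) \left(f + \sqrt{f + f \left(- \frac{1}{7}\right)}\right) = -6 + \left(15 + f\right) \left(f + \sqrt{f - \frac{f}{7}}\right) = -6 + \left(15 + f\right) \left(f + \sqrt{\frac{6 f}{7}}\right) = -6 + \left(15 + f\right) \left(f + \frac{\sqrt{42} \sqrt{f}}{7}\right)$)
$\left(-63\right) \left(-63\right) b{\left(9 \right)} - -322784 = \left(-63\right) \left(-63\right) \left(-6 + 9^{2} + 15 \cdot 9 + \frac{\sqrt{42} \cdot 9^{\frac{3}{2}}}{7} + \frac{15 \sqrt{42} \sqrt{9}}{7}\right) - -322784 = 3969 \left(-6 + 81 + 135 + \frac{1}{7} \sqrt{42} \cdot 27 + \frac{15}{7} \sqrt{42} \cdot 3\right) + 322784 = 3969 \left(-6 + 81 + 135 + \frac{27 \sqrt{42}}{7} + \frac{45 \sqrt{42}}{7}\right) + 322784 = 3969 \left(210 + \frac{72 \sqrt{42}}{7}\right) + 322784 = \left(833490 + 40824 \sqrt{42}\right) + 322784 = 1156274 + 40824 \sqrt{42}$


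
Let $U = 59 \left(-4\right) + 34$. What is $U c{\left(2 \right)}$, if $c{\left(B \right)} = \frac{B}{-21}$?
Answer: $\frac{404}{21} \approx 19.238$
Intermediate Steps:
$c{\left(B \right)} = - \frac{B}{21}$ ($c{\left(B \right)} = B \left(- \frac{1}{21}\right) = - \frac{B}{21}$)
$U = -202$ ($U = -236 + 34 = -202$)
$U c{\left(2 \right)} = - 202 \left(\left(- \frac{1}{21}\right) 2\right) = \left(-202\right) \left(- \frac{2}{21}\right) = \frac{404}{21}$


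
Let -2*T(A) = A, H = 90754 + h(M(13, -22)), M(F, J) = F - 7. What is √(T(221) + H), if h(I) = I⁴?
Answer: 3*√40862/2 ≈ 303.22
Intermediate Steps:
M(F, J) = -7 + F
H = 92050 (H = 90754 + (-7 + 13)⁴ = 90754 + 6⁴ = 90754 + 1296 = 92050)
T(A) = -A/2
√(T(221) + H) = √(-½*221 + 92050) = √(-221/2 + 92050) = √(183879/2) = 3*√40862/2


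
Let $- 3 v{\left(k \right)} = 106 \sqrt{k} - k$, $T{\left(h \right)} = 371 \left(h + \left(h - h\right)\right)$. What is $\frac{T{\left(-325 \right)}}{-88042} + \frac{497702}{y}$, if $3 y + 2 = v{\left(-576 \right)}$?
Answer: $- \frac{6352806883547}{16656225770} + \frac{316538472 i}{189185} \approx -381.41 + 1673.2 i$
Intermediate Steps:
$T{\left(h \right)} = 371 h$ ($T{\left(h \right)} = 371 \left(h + 0\right) = 371 h$)
$v{\left(k \right)} = - \frac{106 \sqrt{k}}{3} + \frac{k}{3}$ ($v{\left(k \right)} = - \frac{106 \sqrt{k} - k}{3} = - \frac{- k + 106 \sqrt{k}}{3} = - \frac{106 \sqrt{k}}{3} + \frac{k}{3}$)
$y = - \frac{194}{3} - \frac{848 i}{3}$ ($y = - \frac{2}{3} + \frac{- \frac{106 \sqrt{-576}}{3} + \frac{1}{3} \left(-576\right)}{3} = - \frac{2}{3} + \frac{- \frac{106 \cdot 24 i}{3} - 192}{3} = - \frac{2}{3} + \frac{- 848 i - 192}{3} = - \frac{2}{3} + \frac{-192 - 848 i}{3} = - \frac{2}{3} - \left(64 + \frac{848 i}{3}\right) = - \frac{194}{3} - \frac{848 i}{3} \approx -64.667 - 282.67 i$)
$\frac{T{\left(-325 \right)}}{-88042} + \frac{497702}{y} = \frac{371 \left(-325\right)}{-88042} + \frac{497702}{- \frac{194}{3} - \frac{848 i}{3}} = \left(-120575\right) \left(- \frac{1}{88042}\right) + 497702 \frac{9 \left(- \frac{194}{3} + \frac{848 i}{3}\right)}{756740} = \frac{120575}{88042} + \frac{2239659 \left(- \frac{194}{3} + \frac{848 i}{3}\right)}{378370}$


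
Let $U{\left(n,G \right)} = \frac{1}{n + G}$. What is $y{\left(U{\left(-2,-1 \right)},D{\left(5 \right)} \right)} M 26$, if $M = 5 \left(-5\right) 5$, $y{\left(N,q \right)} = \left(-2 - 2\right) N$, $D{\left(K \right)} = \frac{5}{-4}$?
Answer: $- \frac{13000}{3} \approx -4333.3$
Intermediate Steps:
$D{\left(K \right)} = - \frac{5}{4}$ ($D{\left(K \right)} = 5 \left(- \frac{1}{4}\right) = - \frac{5}{4}$)
$U{\left(n,G \right)} = \frac{1}{G + n}$
$y{\left(N,q \right)} = - 4 N$
$M = -125$ ($M = \left(-25\right) 5 = -125$)
$y{\left(U{\left(-2,-1 \right)},D{\left(5 \right)} \right)} M 26 = - \frac{4}{-1 - 2} \left(-125\right) 26 = - \frac{4}{-3} \left(-125\right) 26 = \left(-4\right) \left(- \frac{1}{3}\right) \left(-125\right) 26 = \frac{4}{3} \left(-125\right) 26 = \left(- \frac{500}{3}\right) 26 = - \frac{13000}{3}$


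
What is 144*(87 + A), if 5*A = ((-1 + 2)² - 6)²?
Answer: 13248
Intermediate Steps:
A = 5 (A = ((-1 + 2)² - 6)²/5 = (1² - 6)²/5 = (1 - 6)²/5 = (⅕)*(-5)² = (⅕)*25 = 5)
144*(87 + A) = 144*(87 + 5) = 144*92 = 13248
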